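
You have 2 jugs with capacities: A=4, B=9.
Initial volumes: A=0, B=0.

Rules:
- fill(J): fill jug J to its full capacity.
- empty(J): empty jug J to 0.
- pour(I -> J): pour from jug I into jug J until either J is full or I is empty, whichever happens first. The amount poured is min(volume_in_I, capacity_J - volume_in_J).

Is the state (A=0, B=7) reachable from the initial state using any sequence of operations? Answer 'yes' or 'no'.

BFS from (A=0, B=0):
  1. fill(A) -> (A=4 B=0)
  2. pour(A -> B) -> (A=0 B=4)
  3. fill(A) -> (A=4 B=4)
  4. pour(A -> B) -> (A=0 B=8)
  5. fill(A) -> (A=4 B=8)
  6. pour(A -> B) -> (A=3 B=9)
  7. empty(B) -> (A=3 B=0)
  8. pour(A -> B) -> (A=0 B=3)
  9. fill(A) -> (A=4 B=3)
  10. pour(A -> B) -> (A=0 B=7)
Target reached → yes.

Answer: yes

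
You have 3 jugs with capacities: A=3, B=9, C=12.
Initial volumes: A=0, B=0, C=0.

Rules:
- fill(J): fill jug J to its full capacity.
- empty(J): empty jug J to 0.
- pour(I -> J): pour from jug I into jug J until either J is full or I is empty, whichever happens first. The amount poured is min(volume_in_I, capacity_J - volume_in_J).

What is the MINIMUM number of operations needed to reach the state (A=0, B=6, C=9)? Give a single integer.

Answer: 5

Derivation:
BFS from (A=0, B=0, C=0). One shortest path:
  1. fill(A) -> (A=3 B=0 C=0)
  2. fill(C) -> (A=3 B=0 C=12)
  3. pour(A -> B) -> (A=0 B=3 C=12)
  4. pour(C -> A) -> (A=3 B=3 C=9)
  5. pour(A -> B) -> (A=0 B=6 C=9)
Reached target in 5 moves.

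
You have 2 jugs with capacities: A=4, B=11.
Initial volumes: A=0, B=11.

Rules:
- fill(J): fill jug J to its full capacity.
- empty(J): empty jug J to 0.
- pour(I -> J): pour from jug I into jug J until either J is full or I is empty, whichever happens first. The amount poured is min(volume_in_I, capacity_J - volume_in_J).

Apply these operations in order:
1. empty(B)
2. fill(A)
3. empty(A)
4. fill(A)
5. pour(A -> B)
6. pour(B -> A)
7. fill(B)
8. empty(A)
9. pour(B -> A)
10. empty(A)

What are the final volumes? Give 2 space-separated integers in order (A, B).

Answer: 0 7

Derivation:
Step 1: empty(B) -> (A=0 B=0)
Step 2: fill(A) -> (A=4 B=0)
Step 3: empty(A) -> (A=0 B=0)
Step 4: fill(A) -> (A=4 B=0)
Step 5: pour(A -> B) -> (A=0 B=4)
Step 6: pour(B -> A) -> (A=4 B=0)
Step 7: fill(B) -> (A=4 B=11)
Step 8: empty(A) -> (A=0 B=11)
Step 9: pour(B -> A) -> (A=4 B=7)
Step 10: empty(A) -> (A=0 B=7)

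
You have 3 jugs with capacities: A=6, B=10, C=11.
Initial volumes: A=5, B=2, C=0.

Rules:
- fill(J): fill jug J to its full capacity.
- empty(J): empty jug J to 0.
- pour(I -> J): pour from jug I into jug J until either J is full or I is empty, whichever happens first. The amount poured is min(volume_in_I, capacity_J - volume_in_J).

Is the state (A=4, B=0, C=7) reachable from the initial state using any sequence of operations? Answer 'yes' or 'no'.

Answer: yes

Derivation:
BFS from (A=5, B=2, C=0):
  1. pour(A -> B) -> (A=0 B=7 C=0)
  2. pour(B -> C) -> (A=0 B=0 C=7)
  3. fill(B) -> (A=0 B=10 C=7)
  4. pour(B -> A) -> (A=6 B=4 C=7)
  5. empty(A) -> (A=0 B=4 C=7)
  6. pour(B -> A) -> (A=4 B=0 C=7)
Target reached → yes.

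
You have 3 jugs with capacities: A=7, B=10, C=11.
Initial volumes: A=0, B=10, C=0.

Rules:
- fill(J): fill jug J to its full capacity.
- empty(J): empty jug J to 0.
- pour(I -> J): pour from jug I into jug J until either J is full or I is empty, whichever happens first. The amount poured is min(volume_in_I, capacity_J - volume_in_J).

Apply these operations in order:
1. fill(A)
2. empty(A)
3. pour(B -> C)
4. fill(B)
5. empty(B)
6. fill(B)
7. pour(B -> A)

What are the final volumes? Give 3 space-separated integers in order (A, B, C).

Answer: 7 3 10

Derivation:
Step 1: fill(A) -> (A=7 B=10 C=0)
Step 2: empty(A) -> (A=0 B=10 C=0)
Step 3: pour(B -> C) -> (A=0 B=0 C=10)
Step 4: fill(B) -> (A=0 B=10 C=10)
Step 5: empty(B) -> (A=0 B=0 C=10)
Step 6: fill(B) -> (A=0 B=10 C=10)
Step 7: pour(B -> A) -> (A=7 B=3 C=10)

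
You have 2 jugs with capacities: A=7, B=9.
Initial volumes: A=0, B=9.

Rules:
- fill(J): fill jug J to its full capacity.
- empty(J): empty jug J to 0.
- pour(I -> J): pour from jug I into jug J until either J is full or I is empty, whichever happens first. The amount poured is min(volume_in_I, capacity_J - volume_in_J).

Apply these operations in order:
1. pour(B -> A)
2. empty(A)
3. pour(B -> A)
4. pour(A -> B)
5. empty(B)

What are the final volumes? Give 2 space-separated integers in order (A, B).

Answer: 0 0

Derivation:
Step 1: pour(B -> A) -> (A=7 B=2)
Step 2: empty(A) -> (A=0 B=2)
Step 3: pour(B -> A) -> (A=2 B=0)
Step 4: pour(A -> B) -> (A=0 B=2)
Step 5: empty(B) -> (A=0 B=0)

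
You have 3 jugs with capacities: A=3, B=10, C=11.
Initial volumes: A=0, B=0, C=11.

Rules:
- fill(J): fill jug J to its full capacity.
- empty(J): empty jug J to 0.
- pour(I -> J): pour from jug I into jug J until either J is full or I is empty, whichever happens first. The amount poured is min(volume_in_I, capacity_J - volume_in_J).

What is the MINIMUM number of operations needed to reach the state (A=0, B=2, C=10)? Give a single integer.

Answer: 8

Derivation:
BFS from (A=0, B=0, C=11). One shortest path:
  1. pour(C -> B) -> (A=0 B=10 C=1)
  2. empty(B) -> (A=0 B=0 C=1)
  3. pour(C -> A) -> (A=1 B=0 C=0)
  4. fill(C) -> (A=1 B=0 C=11)
  5. pour(C -> B) -> (A=1 B=10 C=1)
  6. pour(C -> A) -> (A=2 B=10 C=0)
  7. pour(B -> C) -> (A=2 B=0 C=10)
  8. pour(A -> B) -> (A=0 B=2 C=10)
Reached target in 8 moves.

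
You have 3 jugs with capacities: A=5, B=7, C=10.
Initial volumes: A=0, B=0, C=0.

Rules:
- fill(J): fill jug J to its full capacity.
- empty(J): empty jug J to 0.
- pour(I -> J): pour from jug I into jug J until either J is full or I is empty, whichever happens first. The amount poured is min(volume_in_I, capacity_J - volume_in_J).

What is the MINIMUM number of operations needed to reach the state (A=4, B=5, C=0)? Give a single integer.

BFS from (A=0, B=0, C=0). One shortest path:
  1. fill(B) -> (A=0 B=7 C=0)
  2. pour(B -> C) -> (A=0 B=0 C=7)
  3. fill(B) -> (A=0 B=7 C=7)
  4. pour(B -> C) -> (A=0 B=4 C=10)
  5. pour(C -> A) -> (A=5 B=4 C=5)
  6. empty(A) -> (A=0 B=4 C=5)
  7. pour(B -> A) -> (A=4 B=0 C=5)
  8. pour(C -> B) -> (A=4 B=5 C=0)
Reached target in 8 moves.

Answer: 8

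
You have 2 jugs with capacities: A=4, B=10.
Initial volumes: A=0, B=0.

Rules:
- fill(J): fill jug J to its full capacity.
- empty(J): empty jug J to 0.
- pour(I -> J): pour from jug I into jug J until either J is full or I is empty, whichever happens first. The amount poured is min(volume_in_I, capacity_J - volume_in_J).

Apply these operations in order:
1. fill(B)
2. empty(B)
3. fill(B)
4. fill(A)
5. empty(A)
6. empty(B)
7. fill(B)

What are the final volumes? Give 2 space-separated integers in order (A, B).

Answer: 0 10

Derivation:
Step 1: fill(B) -> (A=0 B=10)
Step 2: empty(B) -> (A=0 B=0)
Step 3: fill(B) -> (A=0 B=10)
Step 4: fill(A) -> (A=4 B=10)
Step 5: empty(A) -> (A=0 B=10)
Step 6: empty(B) -> (A=0 B=0)
Step 7: fill(B) -> (A=0 B=10)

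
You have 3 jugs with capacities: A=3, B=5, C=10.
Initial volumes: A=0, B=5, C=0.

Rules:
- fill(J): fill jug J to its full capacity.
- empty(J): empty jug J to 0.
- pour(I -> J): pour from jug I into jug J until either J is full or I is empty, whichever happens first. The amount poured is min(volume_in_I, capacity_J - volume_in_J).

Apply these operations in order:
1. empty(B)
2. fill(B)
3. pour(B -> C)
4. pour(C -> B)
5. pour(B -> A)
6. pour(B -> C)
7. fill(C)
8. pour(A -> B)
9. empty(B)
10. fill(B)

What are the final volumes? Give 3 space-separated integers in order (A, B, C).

Step 1: empty(B) -> (A=0 B=0 C=0)
Step 2: fill(B) -> (A=0 B=5 C=0)
Step 3: pour(B -> C) -> (A=0 B=0 C=5)
Step 4: pour(C -> B) -> (A=0 B=5 C=0)
Step 5: pour(B -> A) -> (A=3 B=2 C=0)
Step 6: pour(B -> C) -> (A=3 B=0 C=2)
Step 7: fill(C) -> (A=3 B=0 C=10)
Step 8: pour(A -> B) -> (A=0 B=3 C=10)
Step 9: empty(B) -> (A=0 B=0 C=10)
Step 10: fill(B) -> (A=0 B=5 C=10)

Answer: 0 5 10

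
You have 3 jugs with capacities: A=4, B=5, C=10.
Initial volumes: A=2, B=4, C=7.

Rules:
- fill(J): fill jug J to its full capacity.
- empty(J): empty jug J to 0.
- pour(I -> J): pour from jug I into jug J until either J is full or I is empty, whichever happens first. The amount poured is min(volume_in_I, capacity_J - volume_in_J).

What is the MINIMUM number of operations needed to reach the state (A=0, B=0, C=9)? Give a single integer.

Answer: 2

Derivation:
BFS from (A=2, B=4, C=7). One shortest path:
  1. empty(B) -> (A=2 B=0 C=7)
  2. pour(A -> C) -> (A=0 B=0 C=9)
Reached target in 2 moves.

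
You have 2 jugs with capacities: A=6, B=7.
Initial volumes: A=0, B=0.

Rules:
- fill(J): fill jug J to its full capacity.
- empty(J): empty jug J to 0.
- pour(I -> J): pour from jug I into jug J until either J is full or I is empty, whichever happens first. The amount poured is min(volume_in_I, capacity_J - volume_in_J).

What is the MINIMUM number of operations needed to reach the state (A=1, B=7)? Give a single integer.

Answer: 5

Derivation:
BFS from (A=0, B=0). One shortest path:
  1. fill(B) -> (A=0 B=7)
  2. pour(B -> A) -> (A=6 B=1)
  3. empty(A) -> (A=0 B=1)
  4. pour(B -> A) -> (A=1 B=0)
  5. fill(B) -> (A=1 B=7)
Reached target in 5 moves.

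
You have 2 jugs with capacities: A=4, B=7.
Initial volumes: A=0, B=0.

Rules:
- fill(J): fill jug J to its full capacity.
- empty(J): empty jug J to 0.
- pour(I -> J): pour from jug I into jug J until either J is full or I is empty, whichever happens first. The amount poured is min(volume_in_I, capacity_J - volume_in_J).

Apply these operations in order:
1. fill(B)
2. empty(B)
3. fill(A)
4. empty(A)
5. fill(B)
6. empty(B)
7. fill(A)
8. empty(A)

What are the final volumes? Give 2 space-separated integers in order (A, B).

Step 1: fill(B) -> (A=0 B=7)
Step 2: empty(B) -> (A=0 B=0)
Step 3: fill(A) -> (A=4 B=0)
Step 4: empty(A) -> (A=0 B=0)
Step 5: fill(B) -> (A=0 B=7)
Step 6: empty(B) -> (A=0 B=0)
Step 7: fill(A) -> (A=4 B=0)
Step 8: empty(A) -> (A=0 B=0)

Answer: 0 0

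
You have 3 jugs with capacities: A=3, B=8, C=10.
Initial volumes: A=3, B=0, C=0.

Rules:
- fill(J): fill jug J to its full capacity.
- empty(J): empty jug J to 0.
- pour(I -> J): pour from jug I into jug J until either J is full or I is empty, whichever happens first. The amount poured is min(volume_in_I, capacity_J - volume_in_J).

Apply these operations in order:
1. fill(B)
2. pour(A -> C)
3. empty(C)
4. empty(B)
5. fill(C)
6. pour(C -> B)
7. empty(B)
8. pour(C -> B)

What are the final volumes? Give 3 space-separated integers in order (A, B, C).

Step 1: fill(B) -> (A=3 B=8 C=0)
Step 2: pour(A -> C) -> (A=0 B=8 C=3)
Step 3: empty(C) -> (A=0 B=8 C=0)
Step 4: empty(B) -> (A=0 B=0 C=0)
Step 5: fill(C) -> (A=0 B=0 C=10)
Step 6: pour(C -> B) -> (A=0 B=8 C=2)
Step 7: empty(B) -> (A=0 B=0 C=2)
Step 8: pour(C -> B) -> (A=0 B=2 C=0)

Answer: 0 2 0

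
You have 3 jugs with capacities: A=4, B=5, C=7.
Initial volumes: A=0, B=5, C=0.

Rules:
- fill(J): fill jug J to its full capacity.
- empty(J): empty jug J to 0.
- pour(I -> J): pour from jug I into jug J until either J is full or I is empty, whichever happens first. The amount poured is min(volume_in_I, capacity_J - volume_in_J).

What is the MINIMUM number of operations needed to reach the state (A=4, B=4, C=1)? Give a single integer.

Answer: 4

Derivation:
BFS from (A=0, B=5, C=0). One shortest path:
  1. fill(A) -> (A=4 B=5 C=0)
  2. pour(B -> C) -> (A=4 B=0 C=5)
  3. pour(A -> B) -> (A=0 B=4 C=5)
  4. pour(C -> A) -> (A=4 B=4 C=1)
Reached target in 4 moves.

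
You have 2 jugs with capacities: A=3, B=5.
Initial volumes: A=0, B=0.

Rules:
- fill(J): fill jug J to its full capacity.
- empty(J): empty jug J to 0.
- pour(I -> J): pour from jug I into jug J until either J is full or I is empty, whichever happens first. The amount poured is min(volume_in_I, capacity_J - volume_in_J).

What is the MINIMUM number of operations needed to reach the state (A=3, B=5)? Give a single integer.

BFS from (A=0, B=0). One shortest path:
  1. fill(A) -> (A=3 B=0)
  2. fill(B) -> (A=3 B=5)
Reached target in 2 moves.

Answer: 2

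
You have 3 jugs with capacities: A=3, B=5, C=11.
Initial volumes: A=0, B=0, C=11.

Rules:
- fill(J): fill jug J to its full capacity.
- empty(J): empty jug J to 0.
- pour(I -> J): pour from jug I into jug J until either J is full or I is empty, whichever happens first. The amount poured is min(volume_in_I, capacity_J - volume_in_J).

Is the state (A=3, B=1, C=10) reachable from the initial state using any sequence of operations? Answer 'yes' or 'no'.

BFS from (A=0, B=0, C=11):
  1. pour(C -> A) -> (A=3 B=0 C=8)
  2. pour(A -> B) -> (A=0 B=3 C=8)
  3. pour(C -> A) -> (A=3 B=3 C=5)
  4. pour(A -> B) -> (A=1 B=5 C=5)
  5. pour(B -> C) -> (A=1 B=0 C=10)
  6. pour(A -> B) -> (A=0 B=1 C=10)
  7. fill(A) -> (A=3 B=1 C=10)
Target reached → yes.

Answer: yes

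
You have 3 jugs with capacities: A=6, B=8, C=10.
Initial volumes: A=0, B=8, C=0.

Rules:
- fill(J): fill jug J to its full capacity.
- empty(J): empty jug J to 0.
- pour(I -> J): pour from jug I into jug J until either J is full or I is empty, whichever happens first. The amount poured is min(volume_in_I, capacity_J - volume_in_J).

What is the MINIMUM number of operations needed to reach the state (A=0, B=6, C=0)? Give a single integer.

BFS from (A=0, B=8, C=0). One shortest path:
  1. fill(A) -> (A=6 B=8 C=0)
  2. empty(B) -> (A=6 B=0 C=0)
  3. pour(A -> B) -> (A=0 B=6 C=0)
Reached target in 3 moves.

Answer: 3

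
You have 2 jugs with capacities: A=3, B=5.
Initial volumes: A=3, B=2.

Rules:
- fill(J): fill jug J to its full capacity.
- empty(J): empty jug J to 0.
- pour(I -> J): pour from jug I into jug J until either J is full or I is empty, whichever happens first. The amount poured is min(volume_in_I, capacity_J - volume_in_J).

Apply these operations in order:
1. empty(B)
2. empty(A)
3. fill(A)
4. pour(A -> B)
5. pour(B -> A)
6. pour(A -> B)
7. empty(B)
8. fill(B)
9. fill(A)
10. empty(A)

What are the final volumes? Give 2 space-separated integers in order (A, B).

Answer: 0 5

Derivation:
Step 1: empty(B) -> (A=3 B=0)
Step 2: empty(A) -> (A=0 B=0)
Step 3: fill(A) -> (A=3 B=0)
Step 4: pour(A -> B) -> (A=0 B=3)
Step 5: pour(B -> A) -> (A=3 B=0)
Step 6: pour(A -> B) -> (A=0 B=3)
Step 7: empty(B) -> (A=0 B=0)
Step 8: fill(B) -> (A=0 B=5)
Step 9: fill(A) -> (A=3 B=5)
Step 10: empty(A) -> (A=0 B=5)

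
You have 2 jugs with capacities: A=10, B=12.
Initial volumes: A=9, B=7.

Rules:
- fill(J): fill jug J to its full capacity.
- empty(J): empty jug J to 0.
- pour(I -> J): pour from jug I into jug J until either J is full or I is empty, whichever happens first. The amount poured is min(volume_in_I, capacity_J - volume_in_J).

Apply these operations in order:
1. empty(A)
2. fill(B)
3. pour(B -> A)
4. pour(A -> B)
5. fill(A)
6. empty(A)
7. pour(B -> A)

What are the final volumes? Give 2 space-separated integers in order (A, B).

Answer: 10 2

Derivation:
Step 1: empty(A) -> (A=0 B=7)
Step 2: fill(B) -> (A=0 B=12)
Step 3: pour(B -> A) -> (A=10 B=2)
Step 4: pour(A -> B) -> (A=0 B=12)
Step 5: fill(A) -> (A=10 B=12)
Step 6: empty(A) -> (A=0 B=12)
Step 7: pour(B -> A) -> (A=10 B=2)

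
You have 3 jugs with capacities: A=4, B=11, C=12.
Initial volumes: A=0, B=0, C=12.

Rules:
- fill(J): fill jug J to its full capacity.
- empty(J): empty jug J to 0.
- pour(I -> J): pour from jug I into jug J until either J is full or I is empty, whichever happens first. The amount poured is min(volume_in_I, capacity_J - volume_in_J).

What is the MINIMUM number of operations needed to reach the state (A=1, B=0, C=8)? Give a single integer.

Answer: 7

Derivation:
BFS from (A=0, B=0, C=12). One shortest path:
  1. fill(A) -> (A=4 B=0 C=12)
  2. pour(A -> B) -> (A=0 B=4 C=12)
  3. fill(A) -> (A=4 B=4 C=12)
  4. pour(A -> B) -> (A=0 B=8 C=12)
  5. pour(C -> A) -> (A=4 B=8 C=8)
  6. pour(A -> B) -> (A=1 B=11 C=8)
  7. empty(B) -> (A=1 B=0 C=8)
Reached target in 7 moves.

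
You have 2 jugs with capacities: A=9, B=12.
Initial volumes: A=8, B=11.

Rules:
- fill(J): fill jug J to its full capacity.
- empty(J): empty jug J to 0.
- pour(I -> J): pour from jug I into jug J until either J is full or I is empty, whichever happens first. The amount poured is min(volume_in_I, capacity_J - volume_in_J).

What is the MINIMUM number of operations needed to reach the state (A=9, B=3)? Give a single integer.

Answer: 3

Derivation:
BFS from (A=8, B=11). One shortest path:
  1. empty(A) -> (A=0 B=11)
  2. fill(B) -> (A=0 B=12)
  3. pour(B -> A) -> (A=9 B=3)
Reached target in 3 moves.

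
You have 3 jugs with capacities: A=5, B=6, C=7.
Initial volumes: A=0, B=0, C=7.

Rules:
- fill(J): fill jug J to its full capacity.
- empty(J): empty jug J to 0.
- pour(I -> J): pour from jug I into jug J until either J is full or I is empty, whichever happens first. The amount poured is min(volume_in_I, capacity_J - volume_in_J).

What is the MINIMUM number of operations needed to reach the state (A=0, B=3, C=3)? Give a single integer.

Answer: 8

Derivation:
BFS from (A=0, B=0, C=7). One shortest path:
  1. pour(C -> A) -> (A=5 B=0 C=2)
  2. pour(C -> B) -> (A=5 B=2 C=0)
  3. pour(A -> C) -> (A=0 B=2 C=5)
  4. fill(A) -> (A=5 B=2 C=5)
  5. pour(A -> C) -> (A=3 B=2 C=7)
  6. pour(C -> B) -> (A=3 B=6 C=3)
  7. empty(B) -> (A=3 B=0 C=3)
  8. pour(A -> B) -> (A=0 B=3 C=3)
Reached target in 8 moves.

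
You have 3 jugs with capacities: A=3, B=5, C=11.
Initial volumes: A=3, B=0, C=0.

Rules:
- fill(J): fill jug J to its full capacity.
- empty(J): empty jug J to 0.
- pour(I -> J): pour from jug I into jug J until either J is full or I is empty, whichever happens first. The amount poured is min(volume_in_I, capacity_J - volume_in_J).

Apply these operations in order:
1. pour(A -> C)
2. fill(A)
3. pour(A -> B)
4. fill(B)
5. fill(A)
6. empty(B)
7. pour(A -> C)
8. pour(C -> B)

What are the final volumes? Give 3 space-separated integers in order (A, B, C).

Step 1: pour(A -> C) -> (A=0 B=0 C=3)
Step 2: fill(A) -> (A=3 B=0 C=3)
Step 3: pour(A -> B) -> (A=0 B=3 C=3)
Step 4: fill(B) -> (A=0 B=5 C=3)
Step 5: fill(A) -> (A=3 B=5 C=3)
Step 6: empty(B) -> (A=3 B=0 C=3)
Step 7: pour(A -> C) -> (A=0 B=0 C=6)
Step 8: pour(C -> B) -> (A=0 B=5 C=1)

Answer: 0 5 1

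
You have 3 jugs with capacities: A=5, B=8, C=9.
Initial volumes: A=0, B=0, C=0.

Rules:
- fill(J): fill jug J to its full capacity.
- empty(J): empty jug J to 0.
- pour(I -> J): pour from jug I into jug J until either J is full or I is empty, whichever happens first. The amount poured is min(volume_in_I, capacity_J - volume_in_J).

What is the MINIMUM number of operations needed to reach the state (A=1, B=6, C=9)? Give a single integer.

Answer: 7

Derivation:
BFS from (A=0, B=0, C=0). One shortest path:
  1. fill(B) -> (A=0 B=8 C=0)
  2. pour(B -> A) -> (A=5 B=3 C=0)
  3. pour(A -> C) -> (A=0 B=3 C=5)
  4. pour(B -> A) -> (A=3 B=0 C=5)
  5. fill(B) -> (A=3 B=8 C=5)
  6. pour(B -> A) -> (A=5 B=6 C=5)
  7. pour(A -> C) -> (A=1 B=6 C=9)
Reached target in 7 moves.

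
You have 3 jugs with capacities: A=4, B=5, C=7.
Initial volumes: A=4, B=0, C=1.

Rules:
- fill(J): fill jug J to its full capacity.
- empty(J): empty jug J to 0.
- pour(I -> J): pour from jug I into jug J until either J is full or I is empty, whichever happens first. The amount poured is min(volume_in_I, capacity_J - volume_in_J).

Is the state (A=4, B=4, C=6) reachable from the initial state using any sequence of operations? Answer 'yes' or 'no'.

Answer: yes

Derivation:
BFS from (A=4, B=0, C=1):
  1. fill(B) -> (A=4 B=5 C=1)
  2. pour(B -> C) -> (A=4 B=0 C=6)
  3. pour(A -> B) -> (A=0 B=4 C=6)
  4. fill(A) -> (A=4 B=4 C=6)
Target reached → yes.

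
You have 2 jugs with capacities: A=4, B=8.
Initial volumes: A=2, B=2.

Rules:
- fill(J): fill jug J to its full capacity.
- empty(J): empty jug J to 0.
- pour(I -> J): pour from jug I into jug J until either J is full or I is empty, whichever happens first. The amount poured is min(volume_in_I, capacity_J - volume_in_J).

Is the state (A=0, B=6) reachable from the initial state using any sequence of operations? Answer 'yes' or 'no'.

BFS from (A=2, B=2):
  1. fill(A) -> (A=4 B=2)
  2. pour(A -> B) -> (A=0 B=6)
Target reached → yes.

Answer: yes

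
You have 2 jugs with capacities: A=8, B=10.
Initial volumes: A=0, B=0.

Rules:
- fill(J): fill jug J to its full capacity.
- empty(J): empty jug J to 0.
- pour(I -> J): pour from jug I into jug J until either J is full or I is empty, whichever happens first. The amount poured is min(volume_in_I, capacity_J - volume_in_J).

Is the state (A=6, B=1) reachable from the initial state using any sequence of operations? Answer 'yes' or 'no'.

Answer: no

Derivation:
BFS explored all 18 reachable states.
Reachable set includes: (0,0), (0,2), (0,4), (0,6), (0,8), (0,10), (2,0), (2,10), (4,0), (4,10), (6,0), (6,10) ...
Target (A=6, B=1) not in reachable set → no.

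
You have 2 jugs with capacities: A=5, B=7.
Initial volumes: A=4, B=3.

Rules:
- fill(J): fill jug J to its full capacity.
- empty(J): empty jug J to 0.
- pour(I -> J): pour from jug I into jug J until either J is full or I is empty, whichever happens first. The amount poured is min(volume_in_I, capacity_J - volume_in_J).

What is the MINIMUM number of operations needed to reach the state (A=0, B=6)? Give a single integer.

BFS from (A=4, B=3). One shortest path:
  1. fill(B) -> (A=4 B=7)
  2. pour(B -> A) -> (A=5 B=6)
  3. empty(A) -> (A=0 B=6)
Reached target in 3 moves.

Answer: 3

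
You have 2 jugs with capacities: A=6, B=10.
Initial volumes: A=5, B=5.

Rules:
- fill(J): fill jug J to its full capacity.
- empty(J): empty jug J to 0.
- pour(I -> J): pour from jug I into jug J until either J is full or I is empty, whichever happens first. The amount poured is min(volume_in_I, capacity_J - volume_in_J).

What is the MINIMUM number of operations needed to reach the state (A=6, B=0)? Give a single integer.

BFS from (A=5, B=5). One shortest path:
  1. fill(A) -> (A=6 B=5)
  2. empty(B) -> (A=6 B=0)
Reached target in 2 moves.

Answer: 2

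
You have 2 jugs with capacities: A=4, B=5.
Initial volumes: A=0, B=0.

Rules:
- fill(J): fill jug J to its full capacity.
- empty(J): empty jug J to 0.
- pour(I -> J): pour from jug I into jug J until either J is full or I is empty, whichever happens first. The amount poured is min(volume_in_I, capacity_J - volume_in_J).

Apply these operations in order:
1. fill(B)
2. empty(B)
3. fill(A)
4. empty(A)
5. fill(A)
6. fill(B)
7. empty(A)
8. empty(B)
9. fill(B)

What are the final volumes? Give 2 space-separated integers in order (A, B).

Step 1: fill(B) -> (A=0 B=5)
Step 2: empty(B) -> (A=0 B=0)
Step 3: fill(A) -> (A=4 B=0)
Step 4: empty(A) -> (A=0 B=0)
Step 5: fill(A) -> (A=4 B=0)
Step 6: fill(B) -> (A=4 B=5)
Step 7: empty(A) -> (A=0 B=5)
Step 8: empty(B) -> (A=0 B=0)
Step 9: fill(B) -> (A=0 B=5)

Answer: 0 5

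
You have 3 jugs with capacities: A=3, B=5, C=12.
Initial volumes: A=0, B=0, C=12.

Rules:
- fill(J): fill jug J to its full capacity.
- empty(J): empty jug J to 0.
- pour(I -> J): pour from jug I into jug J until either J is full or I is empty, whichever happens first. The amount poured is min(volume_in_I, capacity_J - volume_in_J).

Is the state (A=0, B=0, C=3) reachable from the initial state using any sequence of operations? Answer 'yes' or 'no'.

BFS from (A=0, B=0, C=12):
  1. fill(A) -> (A=3 B=0 C=12)
  2. empty(C) -> (A=3 B=0 C=0)
  3. pour(A -> C) -> (A=0 B=0 C=3)
Target reached → yes.

Answer: yes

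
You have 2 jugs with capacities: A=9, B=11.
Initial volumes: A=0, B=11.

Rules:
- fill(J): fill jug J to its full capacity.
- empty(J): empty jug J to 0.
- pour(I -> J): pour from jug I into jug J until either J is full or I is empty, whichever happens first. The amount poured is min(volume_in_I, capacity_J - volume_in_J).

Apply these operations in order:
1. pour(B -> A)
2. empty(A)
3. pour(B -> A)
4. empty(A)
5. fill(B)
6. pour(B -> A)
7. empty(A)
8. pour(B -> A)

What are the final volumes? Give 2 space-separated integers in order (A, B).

Answer: 2 0

Derivation:
Step 1: pour(B -> A) -> (A=9 B=2)
Step 2: empty(A) -> (A=0 B=2)
Step 3: pour(B -> A) -> (A=2 B=0)
Step 4: empty(A) -> (A=0 B=0)
Step 5: fill(B) -> (A=0 B=11)
Step 6: pour(B -> A) -> (A=9 B=2)
Step 7: empty(A) -> (A=0 B=2)
Step 8: pour(B -> A) -> (A=2 B=0)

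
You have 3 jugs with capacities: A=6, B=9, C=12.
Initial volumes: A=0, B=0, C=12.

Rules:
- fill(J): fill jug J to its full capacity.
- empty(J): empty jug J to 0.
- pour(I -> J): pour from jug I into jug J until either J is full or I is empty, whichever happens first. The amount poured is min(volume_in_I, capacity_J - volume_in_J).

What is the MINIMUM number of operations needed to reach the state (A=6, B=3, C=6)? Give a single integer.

Answer: 4

Derivation:
BFS from (A=0, B=0, C=12). One shortest path:
  1. fill(B) -> (A=0 B=9 C=12)
  2. pour(B -> A) -> (A=6 B=3 C=12)
  3. empty(A) -> (A=0 B=3 C=12)
  4. pour(C -> A) -> (A=6 B=3 C=6)
Reached target in 4 moves.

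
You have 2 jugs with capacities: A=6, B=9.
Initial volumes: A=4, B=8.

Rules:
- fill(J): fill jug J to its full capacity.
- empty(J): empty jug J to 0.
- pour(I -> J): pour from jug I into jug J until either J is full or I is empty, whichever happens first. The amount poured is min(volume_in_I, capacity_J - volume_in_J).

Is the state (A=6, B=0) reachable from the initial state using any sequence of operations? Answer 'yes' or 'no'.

BFS from (A=4, B=8):
  1. fill(A) -> (A=6 B=8)
  2. empty(B) -> (A=6 B=0)
Target reached → yes.

Answer: yes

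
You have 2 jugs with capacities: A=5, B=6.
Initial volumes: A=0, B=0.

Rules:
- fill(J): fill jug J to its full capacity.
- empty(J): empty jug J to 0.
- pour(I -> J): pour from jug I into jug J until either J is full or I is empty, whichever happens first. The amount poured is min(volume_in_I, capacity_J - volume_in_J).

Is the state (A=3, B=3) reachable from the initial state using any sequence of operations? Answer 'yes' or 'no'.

Answer: no

Derivation:
BFS explored all 22 reachable states.
Reachable set includes: (0,0), (0,1), (0,2), (0,3), (0,4), (0,5), (0,6), (1,0), (1,6), (2,0), (2,6), (3,0) ...
Target (A=3, B=3) not in reachable set → no.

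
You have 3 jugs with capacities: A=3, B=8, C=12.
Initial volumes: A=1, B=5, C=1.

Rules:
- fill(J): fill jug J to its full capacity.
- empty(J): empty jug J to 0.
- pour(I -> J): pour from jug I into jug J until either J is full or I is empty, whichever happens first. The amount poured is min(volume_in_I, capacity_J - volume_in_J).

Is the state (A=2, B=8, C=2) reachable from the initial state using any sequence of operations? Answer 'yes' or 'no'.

Answer: yes

Derivation:
BFS from (A=1, B=5, C=1):
  1. pour(A -> C) -> (A=0 B=5 C=2)
  2. pour(B -> A) -> (A=3 B=2 C=2)
  3. empty(A) -> (A=0 B=2 C=2)
  4. pour(B -> A) -> (A=2 B=0 C=2)
  5. fill(B) -> (A=2 B=8 C=2)
Target reached → yes.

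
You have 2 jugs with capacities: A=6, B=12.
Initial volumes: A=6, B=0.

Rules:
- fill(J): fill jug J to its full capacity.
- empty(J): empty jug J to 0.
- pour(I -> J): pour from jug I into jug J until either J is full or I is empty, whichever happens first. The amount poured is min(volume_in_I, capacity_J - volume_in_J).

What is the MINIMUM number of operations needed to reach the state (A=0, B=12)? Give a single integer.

Answer: 2

Derivation:
BFS from (A=6, B=0). One shortest path:
  1. empty(A) -> (A=0 B=0)
  2. fill(B) -> (A=0 B=12)
Reached target in 2 moves.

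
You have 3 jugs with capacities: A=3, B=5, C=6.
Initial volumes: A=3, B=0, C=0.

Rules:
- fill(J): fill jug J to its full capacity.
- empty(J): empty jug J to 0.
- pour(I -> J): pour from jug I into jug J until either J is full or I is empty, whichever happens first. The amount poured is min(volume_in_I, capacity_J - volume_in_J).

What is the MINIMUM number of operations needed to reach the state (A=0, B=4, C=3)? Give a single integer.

BFS from (A=3, B=0, C=0). One shortest path:
  1. fill(B) -> (A=3 B=5 C=0)
  2. pour(B -> C) -> (A=3 B=0 C=5)
  3. fill(B) -> (A=3 B=5 C=5)
  4. pour(B -> C) -> (A=3 B=4 C=6)
  5. empty(C) -> (A=3 B=4 C=0)
  6. pour(A -> C) -> (A=0 B=4 C=3)
Reached target in 6 moves.

Answer: 6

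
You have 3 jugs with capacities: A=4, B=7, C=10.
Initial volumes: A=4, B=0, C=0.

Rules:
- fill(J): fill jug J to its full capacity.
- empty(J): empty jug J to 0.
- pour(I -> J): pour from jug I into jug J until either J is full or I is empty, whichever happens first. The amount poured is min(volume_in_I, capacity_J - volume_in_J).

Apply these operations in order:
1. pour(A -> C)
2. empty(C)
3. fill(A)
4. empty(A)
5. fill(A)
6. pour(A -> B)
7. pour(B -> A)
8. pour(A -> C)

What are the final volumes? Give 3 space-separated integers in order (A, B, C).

Answer: 0 0 4

Derivation:
Step 1: pour(A -> C) -> (A=0 B=0 C=4)
Step 2: empty(C) -> (A=0 B=0 C=0)
Step 3: fill(A) -> (A=4 B=0 C=0)
Step 4: empty(A) -> (A=0 B=0 C=0)
Step 5: fill(A) -> (A=4 B=0 C=0)
Step 6: pour(A -> B) -> (A=0 B=4 C=0)
Step 7: pour(B -> A) -> (A=4 B=0 C=0)
Step 8: pour(A -> C) -> (A=0 B=0 C=4)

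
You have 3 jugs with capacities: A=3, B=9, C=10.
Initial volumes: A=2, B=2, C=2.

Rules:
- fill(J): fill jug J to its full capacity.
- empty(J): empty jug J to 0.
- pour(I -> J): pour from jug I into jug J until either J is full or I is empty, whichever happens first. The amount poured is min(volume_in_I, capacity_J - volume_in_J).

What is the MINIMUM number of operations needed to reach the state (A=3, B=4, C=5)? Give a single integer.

Answer: 4

Derivation:
BFS from (A=2, B=2, C=2). One shortest path:
  1. pour(A -> B) -> (A=0 B=4 C=2)
  2. fill(A) -> (A=3 B=4 C=2)
  3. pour(A -> C) -> (A=0 B=4 C=5)
  4. fill(A) -> (A=3 B=4 C=5)
Reached target in 4 moves.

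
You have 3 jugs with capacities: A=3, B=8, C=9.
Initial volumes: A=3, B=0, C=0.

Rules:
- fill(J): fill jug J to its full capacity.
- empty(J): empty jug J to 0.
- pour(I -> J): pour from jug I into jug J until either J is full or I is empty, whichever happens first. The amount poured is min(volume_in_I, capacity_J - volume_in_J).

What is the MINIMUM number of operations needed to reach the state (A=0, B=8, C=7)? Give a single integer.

Answer: 5

Derivation:
BFS from (A=3, B=0, C=0). One shortest path:
  1. fill(C) -> (A=3 B=0 C=9)
  2. pour(A -> B) -> (A=0 B=3 C=9)
  3. fill(A) -> (A=3 B=3 C=9)
  4. pour(A -> B) -> (A=0 B=6 C=9)
  5. pour(C -> B) -> (A=0 B=8 C=7)
Reached target in 5 moves.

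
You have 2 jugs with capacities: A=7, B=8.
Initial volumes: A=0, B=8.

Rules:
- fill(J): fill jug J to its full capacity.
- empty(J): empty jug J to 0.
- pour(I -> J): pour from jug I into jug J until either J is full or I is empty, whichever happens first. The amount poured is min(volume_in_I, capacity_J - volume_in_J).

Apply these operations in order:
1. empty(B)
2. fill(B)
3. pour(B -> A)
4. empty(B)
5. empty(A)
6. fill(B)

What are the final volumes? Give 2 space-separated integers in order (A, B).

Step 1: empty(B) -> (A=0 B=0)
Step 2: fill(B) -> (A=0 B=8)
Step 3: pour(B -> A) -> (A=7 B=1)
Step 4: empty(B) -> (A=7 B=0)
Step 5: empty(A) -> (A=0 B=0)
Step 6: fill(B) -> (A=0 B=8)

Answer: 0 8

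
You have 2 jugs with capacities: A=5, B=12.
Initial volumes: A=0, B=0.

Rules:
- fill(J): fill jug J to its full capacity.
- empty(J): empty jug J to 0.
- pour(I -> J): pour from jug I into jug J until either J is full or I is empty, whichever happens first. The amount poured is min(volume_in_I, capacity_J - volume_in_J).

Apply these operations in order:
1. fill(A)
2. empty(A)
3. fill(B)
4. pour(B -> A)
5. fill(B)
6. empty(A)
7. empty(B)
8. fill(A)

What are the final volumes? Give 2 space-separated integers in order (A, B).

Step 1: fill(A) -> (A=5 B=0)
Step 2: empty(A) -> (A=0 B=0)
Step 3: fill(B) -> (A=0 B=12)
Step 4: pour(B -> A) -> (A=5 B=7)
Step 5: fill(B) -> (A=5 B=12)
Step 6: empty(A) -> (A=0 B=12)
Step 7: empty(B) -> (A=0 B=0)
Step 8: fill(A) -> (A=5 B=0)

Answer: 5 0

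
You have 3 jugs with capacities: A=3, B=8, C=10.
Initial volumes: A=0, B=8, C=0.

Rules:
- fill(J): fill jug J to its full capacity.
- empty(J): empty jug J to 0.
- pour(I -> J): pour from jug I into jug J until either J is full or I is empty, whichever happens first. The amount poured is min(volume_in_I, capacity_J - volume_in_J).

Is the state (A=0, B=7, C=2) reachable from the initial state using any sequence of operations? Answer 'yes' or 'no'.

BFS from (A=0, B=8, C=0):
  1. empty(B) -> (A=0 B=0 C=0)
  2. fill(C) -> (A=0 B=0 C=10)
  3. pour(C -> B) -> (A=0 B=8 C=2)
  4. empty(B) -> (A=0 B=0 C=2)
  5. pour(C -> A) -> (A=2 B=0 C=0)
  6. fill(C) -> (A=2 B=0 C=10)
  7. pour(C -> B) -> (A=2 B=8 C=2)
  8. pour(B -> A) -> (A=3 B=7 C=2)
  9. empty(A) -> (A=0 B=7 C=2)
Target reached → yes.

Answer: yes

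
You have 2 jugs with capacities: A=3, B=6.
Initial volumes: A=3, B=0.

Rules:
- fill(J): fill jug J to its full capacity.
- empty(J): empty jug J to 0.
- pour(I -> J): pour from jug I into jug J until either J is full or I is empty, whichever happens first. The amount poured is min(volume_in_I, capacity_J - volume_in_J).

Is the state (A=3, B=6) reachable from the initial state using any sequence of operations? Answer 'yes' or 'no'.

Answer: yes

Derivation:
BFS from (A=3, B=0):
  1. fill(B) -> (A=3 B=6)
Target reached → yes.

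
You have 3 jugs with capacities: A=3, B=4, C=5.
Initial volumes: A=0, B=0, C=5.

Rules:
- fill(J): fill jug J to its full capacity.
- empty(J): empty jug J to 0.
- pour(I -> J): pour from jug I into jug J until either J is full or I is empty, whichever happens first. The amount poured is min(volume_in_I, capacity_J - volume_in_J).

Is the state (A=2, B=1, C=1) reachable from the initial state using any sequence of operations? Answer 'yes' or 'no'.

Answer: no

Derivation:
BFS explored all 96 reachable states.
Reachable set includes: (0,0,0), (0,0,1), (0,0,2), (0,0,3), (0,0,4), (0,0,5), (0,1,0), (0,1,1), (0,1,2), (0,1,3), (0,1,4), (0,1,5) ...
Target (A=2, B=1, C=1) not in reachable set → no.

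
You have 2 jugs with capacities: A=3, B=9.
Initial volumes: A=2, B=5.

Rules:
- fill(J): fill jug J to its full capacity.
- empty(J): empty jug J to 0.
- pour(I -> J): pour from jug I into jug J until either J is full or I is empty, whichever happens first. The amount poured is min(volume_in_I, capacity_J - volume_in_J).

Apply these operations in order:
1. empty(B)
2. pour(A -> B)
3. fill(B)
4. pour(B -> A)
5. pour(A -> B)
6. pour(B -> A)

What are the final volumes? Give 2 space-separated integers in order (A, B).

Answer: 3 6

Derivation:
Step 1: empty(B) -> (A=2 B=0)
Step 2: pour(A -> B) -> (A=0 B=2)
Step 3: fill(B) -> (A=0 B=9)
Step 4: pour(B -> A) -> (A=3 B=6)
Step 5: pour(A -> B) -> (A=0 B=9)
Step 6: pour(B -> A) -> (A=3 B=6)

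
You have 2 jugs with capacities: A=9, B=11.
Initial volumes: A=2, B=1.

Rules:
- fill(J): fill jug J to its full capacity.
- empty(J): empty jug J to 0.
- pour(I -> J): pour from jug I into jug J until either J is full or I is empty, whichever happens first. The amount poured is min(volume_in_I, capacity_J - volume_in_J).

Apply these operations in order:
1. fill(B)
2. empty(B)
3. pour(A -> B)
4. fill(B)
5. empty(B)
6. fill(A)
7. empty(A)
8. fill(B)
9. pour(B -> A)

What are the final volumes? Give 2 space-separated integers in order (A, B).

Answer: 9 2

Derivation:
Step 1: fill(B) -> (A=2 B=11)
Step 2: empty(B) -> (A=2 B=0)
Step 3: pour(A -> B) -> (A=0 B=2)
Step 4: fill(B) -> (A=0 B=11)
Step 5: empty(B) -> (A=0 B=0)
Step 6: fill(A) -> (A=9 B=0)
Step 7: empty(A) -> (A=0 B=0)
Step 8: fill(B) -> (A=0 B=11)
Step 9: pour(B -> A) -> (A=9 B=2)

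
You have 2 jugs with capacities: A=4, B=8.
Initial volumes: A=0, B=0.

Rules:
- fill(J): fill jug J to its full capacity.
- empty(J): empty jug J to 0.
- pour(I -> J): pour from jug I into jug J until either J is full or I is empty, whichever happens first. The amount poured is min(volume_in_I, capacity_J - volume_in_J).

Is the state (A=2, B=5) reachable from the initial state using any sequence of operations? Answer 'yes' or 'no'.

Answer: no

Derivation:
BFS explored all 6 reachable states.
Reachable set includes: (0,0), (0,4), (0,8), (4,0), (4,4), (4,8)
Target (A=2, B=5) not in reachable set → no.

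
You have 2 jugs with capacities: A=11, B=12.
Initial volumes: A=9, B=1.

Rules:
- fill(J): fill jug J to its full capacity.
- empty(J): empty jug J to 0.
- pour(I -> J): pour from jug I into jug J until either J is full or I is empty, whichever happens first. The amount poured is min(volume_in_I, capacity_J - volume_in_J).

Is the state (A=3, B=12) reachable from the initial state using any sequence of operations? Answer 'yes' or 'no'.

BFS from (A=9, B=1):
  1. empty(A) -> (A=0 B=1)
  2. pour(B -> A) -> (A=1 B=0)
  3. fill(B) -> (A=1 B=12)
  4. pour(B -> A) -> (A=11 B=2)
  5. empty(A) -> (A=0 B=2)
  6. pour(B -> A) -> (A=2 B=0)
  7. fill(B) -> (A=2 B=12)
  8. pour(B -> A) -> (A=11 B=3)
  9. empty(A) -> (A=0 B=3)
  10. pour(B -> A) -> (A=3 B=0)
  11. fill(B) -> (A=3 B=12)
Target reached → yes.

Answer: yes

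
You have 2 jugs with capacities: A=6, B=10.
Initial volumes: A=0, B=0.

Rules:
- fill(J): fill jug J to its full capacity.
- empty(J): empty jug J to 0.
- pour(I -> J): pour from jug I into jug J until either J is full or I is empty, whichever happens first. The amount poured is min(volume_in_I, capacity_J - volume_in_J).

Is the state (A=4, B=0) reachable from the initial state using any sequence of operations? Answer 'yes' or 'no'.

BFS from (A=0, B=0):
  1. fill(B) -> (A=0 B=10)
  2. pour(B -> A) -> (A=6 B=4)
  3. empty(A) -> (A=0 B=4)
  4. pour(B -> A) -> (A=4 B=0)
Target reached → yes.

Answer: yes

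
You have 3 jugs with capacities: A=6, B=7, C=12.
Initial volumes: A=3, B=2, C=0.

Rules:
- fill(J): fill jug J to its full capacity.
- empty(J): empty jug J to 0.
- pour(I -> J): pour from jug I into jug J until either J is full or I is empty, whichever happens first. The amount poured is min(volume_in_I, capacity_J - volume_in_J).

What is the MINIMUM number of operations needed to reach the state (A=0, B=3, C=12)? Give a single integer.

BFS from (A=3, B=2, C=0). One shortest path:
  1. empty(B) -> (A=3 B=0 C=0)
  2. fill(C) -> (A=3 B=0 C=12)
  3. pour(A -> B) -> (A=0 B=3 C=12)
Reached target in 3 moves.

Answer: 3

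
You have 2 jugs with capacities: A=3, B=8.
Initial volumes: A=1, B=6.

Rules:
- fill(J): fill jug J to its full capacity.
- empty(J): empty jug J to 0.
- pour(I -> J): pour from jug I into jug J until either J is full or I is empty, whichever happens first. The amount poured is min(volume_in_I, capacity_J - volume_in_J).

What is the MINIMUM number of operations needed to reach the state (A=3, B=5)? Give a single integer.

BFS from (A=1, B=6). One shortest path:
  1. empty(A) -> (A=0 B=6)
  2. fill(B) -> (A=0 B=8)
  3. pour(B -> A) -> (A=3 B=5)
Reached target in 3 moves.

Answer: 3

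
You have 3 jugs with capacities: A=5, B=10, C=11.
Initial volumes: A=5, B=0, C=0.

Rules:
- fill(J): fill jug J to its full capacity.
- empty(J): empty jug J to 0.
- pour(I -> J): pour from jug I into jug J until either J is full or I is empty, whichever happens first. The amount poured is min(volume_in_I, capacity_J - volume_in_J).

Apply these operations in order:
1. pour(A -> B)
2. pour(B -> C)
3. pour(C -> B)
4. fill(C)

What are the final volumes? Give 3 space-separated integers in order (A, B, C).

Step 1: pour(A -> B) -> (A=0 B=5 C=0)
Step 2: pour(B -> C) -> (A=0 B=0 C=5)
Step 3: pour(C -> B) -> (A=0 B=5 C=0)
Step 4: fill(C) -> (A=0 B=5 C=11)

Answer: 0 5 11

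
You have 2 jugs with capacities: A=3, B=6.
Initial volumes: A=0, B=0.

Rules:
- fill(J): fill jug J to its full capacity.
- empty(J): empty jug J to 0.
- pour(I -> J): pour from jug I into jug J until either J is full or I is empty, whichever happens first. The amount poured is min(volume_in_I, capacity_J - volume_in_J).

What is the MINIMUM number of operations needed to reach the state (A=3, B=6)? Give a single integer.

Answer: 2

Derivation:
BFS from (A=0, B=0). One shortest path:
  1. fill(A) -> (A=3 B=0)
  2. fill(B) -> (A=3 B=6)
Reached target in 2 moves.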